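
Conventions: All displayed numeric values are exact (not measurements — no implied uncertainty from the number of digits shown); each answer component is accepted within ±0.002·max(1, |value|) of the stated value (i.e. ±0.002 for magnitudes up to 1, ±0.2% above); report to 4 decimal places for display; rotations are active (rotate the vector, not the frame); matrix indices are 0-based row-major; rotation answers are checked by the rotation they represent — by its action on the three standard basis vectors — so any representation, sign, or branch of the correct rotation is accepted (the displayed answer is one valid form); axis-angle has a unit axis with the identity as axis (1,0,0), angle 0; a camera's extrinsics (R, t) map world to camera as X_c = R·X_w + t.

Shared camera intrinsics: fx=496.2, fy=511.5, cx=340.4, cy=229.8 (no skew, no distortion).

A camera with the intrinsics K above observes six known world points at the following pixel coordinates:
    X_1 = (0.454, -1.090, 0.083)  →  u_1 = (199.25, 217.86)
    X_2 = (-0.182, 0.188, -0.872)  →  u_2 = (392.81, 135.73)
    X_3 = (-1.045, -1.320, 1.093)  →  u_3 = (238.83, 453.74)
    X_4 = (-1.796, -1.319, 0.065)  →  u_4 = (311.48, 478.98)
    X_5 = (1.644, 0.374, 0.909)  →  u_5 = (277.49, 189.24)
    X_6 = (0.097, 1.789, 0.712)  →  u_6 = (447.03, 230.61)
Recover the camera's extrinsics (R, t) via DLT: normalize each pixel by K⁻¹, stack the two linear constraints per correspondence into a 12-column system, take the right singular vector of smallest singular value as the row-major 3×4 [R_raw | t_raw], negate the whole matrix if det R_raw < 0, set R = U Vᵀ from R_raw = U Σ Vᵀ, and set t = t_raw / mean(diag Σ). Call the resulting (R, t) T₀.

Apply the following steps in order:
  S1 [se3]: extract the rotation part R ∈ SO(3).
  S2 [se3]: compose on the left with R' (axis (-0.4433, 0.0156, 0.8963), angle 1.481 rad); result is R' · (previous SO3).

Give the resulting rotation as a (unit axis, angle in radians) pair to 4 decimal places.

rotation (axis_angle) = ((0.0252, -0.9690, -0.2458), 1.3730)

source (pnp_recover): camera pose = R=[-0.5347 0.8208 -0.2011; -0.6058 -0.2063 0.7684; 0.5892 0.5327 0.6075], t=(-0.0200, -0.1100, 4.3900)
after S1 (rot_of_se3): [-0.5347 0.8208 -0.2011; -0.6058 -0.2063 0.7684; 0.5892 0.5327 0.6075]
after S2 (compose_so3): [0.1970 0.2214 -0.9551; -0.2607 0.9509 0.1667; 0.9451 0.2161 0.2451]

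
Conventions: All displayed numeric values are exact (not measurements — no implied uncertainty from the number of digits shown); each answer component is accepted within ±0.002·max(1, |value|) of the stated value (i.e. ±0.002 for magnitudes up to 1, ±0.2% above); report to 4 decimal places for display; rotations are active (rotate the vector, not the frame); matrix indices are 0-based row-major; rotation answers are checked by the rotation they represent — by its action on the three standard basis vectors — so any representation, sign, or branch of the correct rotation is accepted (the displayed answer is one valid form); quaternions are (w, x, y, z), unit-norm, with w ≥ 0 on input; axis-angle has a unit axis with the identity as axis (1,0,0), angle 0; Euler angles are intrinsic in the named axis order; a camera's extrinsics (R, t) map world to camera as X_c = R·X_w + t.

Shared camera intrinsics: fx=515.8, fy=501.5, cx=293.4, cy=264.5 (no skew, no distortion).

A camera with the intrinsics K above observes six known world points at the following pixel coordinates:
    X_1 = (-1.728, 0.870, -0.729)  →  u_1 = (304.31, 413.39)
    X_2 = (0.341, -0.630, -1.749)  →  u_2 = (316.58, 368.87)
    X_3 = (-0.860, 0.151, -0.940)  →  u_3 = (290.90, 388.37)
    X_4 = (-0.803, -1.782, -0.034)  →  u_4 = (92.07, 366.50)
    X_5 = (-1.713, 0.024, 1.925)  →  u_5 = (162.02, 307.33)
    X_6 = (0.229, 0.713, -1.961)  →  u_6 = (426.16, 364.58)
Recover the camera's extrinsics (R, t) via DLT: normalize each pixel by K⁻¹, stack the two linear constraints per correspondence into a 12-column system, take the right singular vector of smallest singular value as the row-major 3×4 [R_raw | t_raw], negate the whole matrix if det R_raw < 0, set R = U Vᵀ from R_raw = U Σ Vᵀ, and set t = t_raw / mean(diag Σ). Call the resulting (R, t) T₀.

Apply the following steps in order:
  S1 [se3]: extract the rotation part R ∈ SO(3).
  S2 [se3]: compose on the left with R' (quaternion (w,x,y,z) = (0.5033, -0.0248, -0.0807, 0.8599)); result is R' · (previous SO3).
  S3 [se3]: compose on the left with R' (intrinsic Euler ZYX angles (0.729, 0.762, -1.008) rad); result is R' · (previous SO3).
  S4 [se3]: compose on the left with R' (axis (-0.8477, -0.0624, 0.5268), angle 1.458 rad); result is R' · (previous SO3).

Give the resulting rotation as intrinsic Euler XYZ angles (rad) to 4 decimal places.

rotation (euler_xyz) = (-2.7851, -0.1323, 1.2467)

source (pnp_recover): camera pose = R=[0.2944 0.7639 -0.5743; -0.8502 -0.0650 -0.5224; -0.4364 0.6421 0.6303], t=(-0.4304, 0.2301, 5.9601)
after S1 (rot_of_se3): [0.2944 0.7639 -0.5743; -0.8502 -0.0650 -0.5224; -0.4364 0.6421 0.6303]
after S2 (compose_so3): [0.6418 -0.3994 0.6546; 0.7141 0.6225 -0.3203; -0.2795 0.6730 0.6847]
after S3 (compose_so3): [-0.1378 -0.9021 0.4089; 0.0708 0.4028 0.9125; -0.9879 0.1547 0.0084]
after S4 (compose_so3): [0.3157 -0.9397 -0.1319; -0.8737 -0.3421 0.3459; -0.3701 0.0060 -0.9290]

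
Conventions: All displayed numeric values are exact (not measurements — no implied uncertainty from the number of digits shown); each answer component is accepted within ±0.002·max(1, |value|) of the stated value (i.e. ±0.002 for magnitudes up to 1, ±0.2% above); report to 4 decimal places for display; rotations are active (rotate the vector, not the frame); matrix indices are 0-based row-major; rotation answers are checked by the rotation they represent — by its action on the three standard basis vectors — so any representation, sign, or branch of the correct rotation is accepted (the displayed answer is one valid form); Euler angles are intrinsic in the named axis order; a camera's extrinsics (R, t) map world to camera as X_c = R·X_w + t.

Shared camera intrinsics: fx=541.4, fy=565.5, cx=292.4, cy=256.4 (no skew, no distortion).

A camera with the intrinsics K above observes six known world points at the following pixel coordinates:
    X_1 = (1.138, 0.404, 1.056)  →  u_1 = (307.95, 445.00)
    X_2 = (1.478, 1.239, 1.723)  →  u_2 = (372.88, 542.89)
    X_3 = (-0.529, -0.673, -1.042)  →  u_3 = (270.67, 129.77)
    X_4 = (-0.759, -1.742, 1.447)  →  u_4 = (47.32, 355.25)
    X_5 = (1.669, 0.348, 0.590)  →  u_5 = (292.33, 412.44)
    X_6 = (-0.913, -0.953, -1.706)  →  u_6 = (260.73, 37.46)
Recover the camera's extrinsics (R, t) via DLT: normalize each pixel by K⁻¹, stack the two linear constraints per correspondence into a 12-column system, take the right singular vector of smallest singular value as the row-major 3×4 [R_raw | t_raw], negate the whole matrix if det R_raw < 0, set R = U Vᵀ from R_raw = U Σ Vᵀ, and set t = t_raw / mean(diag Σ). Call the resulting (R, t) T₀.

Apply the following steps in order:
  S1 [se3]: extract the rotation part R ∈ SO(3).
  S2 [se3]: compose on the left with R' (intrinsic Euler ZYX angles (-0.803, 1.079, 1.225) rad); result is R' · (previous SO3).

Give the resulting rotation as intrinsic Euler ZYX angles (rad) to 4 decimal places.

source (pnp_recover): camera pose = R=[-0.2767 0.9552 -0.1049; 0.5270 0.2422 0.8146; 0.8035 0.1701 -0.5704], t=(0.1901, 0.1901, 4.8616)
after S1 (rot_of_se3): [-0.2767 0.9552 -0.1049; 0.5270 0.2422 0.8146; 0.8035 0.1701 -0.5704]
after S2 (compose_so3): [-0.0358 0.4320 0.9012; -0.7941 -0.5597 0.2367; 0.6067 -0.7072 0.3631]

rotation (euler_zyx) = (-1.6159, -0.6519, -1.0965)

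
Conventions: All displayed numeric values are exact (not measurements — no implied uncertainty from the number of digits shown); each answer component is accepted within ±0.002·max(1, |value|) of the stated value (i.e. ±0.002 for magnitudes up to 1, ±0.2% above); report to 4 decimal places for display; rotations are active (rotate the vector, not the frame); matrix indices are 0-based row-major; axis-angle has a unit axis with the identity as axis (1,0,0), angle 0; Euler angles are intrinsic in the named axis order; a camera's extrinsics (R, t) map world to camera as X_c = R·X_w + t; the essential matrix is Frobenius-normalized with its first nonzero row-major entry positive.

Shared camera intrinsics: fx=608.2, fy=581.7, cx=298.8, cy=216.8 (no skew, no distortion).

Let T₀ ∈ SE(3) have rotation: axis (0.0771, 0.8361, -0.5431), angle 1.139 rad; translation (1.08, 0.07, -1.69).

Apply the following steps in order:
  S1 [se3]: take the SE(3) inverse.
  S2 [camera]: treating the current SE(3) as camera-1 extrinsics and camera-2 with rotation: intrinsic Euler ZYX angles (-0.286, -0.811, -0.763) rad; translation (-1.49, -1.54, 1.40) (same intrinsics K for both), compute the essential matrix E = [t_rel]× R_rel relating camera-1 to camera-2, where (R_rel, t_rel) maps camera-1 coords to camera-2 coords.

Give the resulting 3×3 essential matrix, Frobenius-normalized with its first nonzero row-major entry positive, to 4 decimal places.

matrix = [0.1811 0.0141 -0.6820; 0.0632 0.2644 0.0641; 0.1777 0.6250 0.0424]

after S1 (invert_se3): R=[0.4220 -0.4558 -0.7837; 0.5307 0.8250 -0.1940; 0.7350 -0.3341 0.5900], t=(-1.7483, -0.9589, 0.2267)
after S2 (essential): [0.1811 0.0141 -0.6820; 0.0632 0.2644 0.0641; 0.1777 0.6250 0.0424]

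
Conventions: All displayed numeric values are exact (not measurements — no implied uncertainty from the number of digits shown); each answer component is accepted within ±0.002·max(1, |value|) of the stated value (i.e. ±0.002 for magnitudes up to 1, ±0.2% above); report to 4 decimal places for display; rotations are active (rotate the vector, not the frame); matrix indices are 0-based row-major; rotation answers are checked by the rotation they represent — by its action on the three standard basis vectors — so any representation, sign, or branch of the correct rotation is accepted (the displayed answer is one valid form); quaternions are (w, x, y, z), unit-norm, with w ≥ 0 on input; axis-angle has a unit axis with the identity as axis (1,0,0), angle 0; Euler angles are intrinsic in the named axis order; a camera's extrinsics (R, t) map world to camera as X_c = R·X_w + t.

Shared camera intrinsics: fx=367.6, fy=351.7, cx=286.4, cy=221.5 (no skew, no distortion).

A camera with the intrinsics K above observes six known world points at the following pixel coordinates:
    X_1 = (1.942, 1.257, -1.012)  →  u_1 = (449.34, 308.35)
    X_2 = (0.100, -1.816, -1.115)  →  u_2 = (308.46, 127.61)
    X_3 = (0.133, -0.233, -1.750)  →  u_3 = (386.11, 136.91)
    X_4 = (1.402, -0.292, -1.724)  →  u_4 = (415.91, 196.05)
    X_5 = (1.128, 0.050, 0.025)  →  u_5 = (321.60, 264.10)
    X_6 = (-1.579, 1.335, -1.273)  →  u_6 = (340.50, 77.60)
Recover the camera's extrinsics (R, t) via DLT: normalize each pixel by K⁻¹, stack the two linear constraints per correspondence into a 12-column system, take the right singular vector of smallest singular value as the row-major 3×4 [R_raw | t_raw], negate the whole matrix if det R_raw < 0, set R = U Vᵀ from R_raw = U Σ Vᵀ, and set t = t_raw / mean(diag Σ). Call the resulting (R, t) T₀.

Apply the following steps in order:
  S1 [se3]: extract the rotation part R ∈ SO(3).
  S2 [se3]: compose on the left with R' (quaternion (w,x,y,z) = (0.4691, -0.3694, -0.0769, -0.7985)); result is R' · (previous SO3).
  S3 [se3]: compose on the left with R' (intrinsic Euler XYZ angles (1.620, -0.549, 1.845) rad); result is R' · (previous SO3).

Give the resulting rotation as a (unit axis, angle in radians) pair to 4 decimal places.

source (pnp_recover): camera pose = R=[0.5517 0.2593 -0.7927; 0.6032 0.5324 0.5939; 0.5760 -0.8058 0.1373], t=(-0.1001, -0.0699, 4.7694)
after S1 (rot_of_se3): [0.5517 0.2593 -0.7927; 0.6032 0.5324 0.5939; 0.5760 -0.8058 0.1373]
after S2 (compose_so3): [0.6261 -0.0626 0.7772; -0.4422 -0.8495 0.2878; 0.6423 -0.5238 -0.5595]
after S3 (compose_so3): [-0.1167 0.9854 -0.1239; -0.7162 0.0029 0.6978; 0.6880 0.1702 0.7055]

rotation (axis_angle) = ((-0.2695, -0.4147, -0.8691), 1.7764)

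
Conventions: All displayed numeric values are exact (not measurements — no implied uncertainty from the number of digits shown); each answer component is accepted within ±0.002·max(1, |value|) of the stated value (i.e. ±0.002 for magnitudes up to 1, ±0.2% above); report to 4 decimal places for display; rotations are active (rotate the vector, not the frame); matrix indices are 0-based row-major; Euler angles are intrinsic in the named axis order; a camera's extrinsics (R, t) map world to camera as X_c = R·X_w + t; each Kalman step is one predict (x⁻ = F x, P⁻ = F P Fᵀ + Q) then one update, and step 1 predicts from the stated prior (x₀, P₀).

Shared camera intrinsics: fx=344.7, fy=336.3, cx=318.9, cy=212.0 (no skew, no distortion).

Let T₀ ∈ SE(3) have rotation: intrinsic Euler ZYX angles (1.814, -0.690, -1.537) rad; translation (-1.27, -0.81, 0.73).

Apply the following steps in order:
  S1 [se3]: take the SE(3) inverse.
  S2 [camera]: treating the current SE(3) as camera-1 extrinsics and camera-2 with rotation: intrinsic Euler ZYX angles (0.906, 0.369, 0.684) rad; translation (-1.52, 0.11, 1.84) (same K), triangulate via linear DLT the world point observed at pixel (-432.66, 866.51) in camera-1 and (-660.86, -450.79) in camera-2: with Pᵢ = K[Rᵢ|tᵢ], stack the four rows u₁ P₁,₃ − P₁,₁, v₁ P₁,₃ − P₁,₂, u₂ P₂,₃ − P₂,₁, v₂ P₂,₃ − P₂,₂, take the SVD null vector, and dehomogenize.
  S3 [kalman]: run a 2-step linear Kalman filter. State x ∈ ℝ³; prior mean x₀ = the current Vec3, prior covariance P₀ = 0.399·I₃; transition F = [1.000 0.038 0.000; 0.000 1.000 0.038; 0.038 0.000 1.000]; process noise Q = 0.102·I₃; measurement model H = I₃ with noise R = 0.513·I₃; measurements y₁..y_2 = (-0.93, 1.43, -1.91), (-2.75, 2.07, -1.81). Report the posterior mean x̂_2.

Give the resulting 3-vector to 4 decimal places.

result = (-1.9416, 0.8272, -1.6596)

after S1 (invert_se3): R=[-0.1857 0.7485 0.6365; -0.1860 0.6093 -0.7708; -0.9648 -0.2616 0.0261], t=(-0.0942, 0.8200, -1.4562)
after S2 (triangulate): (-1.8625, -1.2649, -1.1094)
after S3 (kf_track): (-1.9416, 0.8272, -1.6596)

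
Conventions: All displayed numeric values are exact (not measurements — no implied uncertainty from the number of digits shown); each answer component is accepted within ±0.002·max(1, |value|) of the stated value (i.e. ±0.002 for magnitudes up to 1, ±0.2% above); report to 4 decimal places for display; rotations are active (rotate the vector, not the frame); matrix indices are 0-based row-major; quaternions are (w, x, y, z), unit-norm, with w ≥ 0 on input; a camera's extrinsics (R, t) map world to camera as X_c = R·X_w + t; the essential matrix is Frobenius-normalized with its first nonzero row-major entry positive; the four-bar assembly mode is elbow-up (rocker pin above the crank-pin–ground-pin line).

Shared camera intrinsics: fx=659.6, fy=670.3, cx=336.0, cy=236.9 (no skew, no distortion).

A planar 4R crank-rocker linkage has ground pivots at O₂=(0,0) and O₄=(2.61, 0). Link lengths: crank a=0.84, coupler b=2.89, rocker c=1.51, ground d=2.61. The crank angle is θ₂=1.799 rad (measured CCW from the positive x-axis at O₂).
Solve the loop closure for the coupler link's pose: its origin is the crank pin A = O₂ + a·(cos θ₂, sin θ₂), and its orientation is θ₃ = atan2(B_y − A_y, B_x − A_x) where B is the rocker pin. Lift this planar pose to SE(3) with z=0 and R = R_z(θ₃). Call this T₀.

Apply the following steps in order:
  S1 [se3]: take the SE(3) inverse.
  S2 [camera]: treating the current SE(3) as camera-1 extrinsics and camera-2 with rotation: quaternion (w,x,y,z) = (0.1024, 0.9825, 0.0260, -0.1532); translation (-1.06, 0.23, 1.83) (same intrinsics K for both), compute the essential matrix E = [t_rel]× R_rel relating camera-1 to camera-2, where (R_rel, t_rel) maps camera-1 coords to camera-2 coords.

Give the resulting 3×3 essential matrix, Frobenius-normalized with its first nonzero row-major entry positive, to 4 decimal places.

source (fourbar_fk): coupler pose = R=[0.9709 -0.2394 0.0000; 0.2394 0.9709 0.0000; 0.0000 0.0000 1.0000], t=(-0.1900, 0.8182, 0.0000)
after S1 (invert_se3): R=[0.9709 0.2394 0.0000; -0.2394 0.9709 0.0000; 0.0000 0.0000 1.0000], t=(-0.0113, -0.8399, 0.0000)
after S2 (essential): [0.1701 0.5250 0.2804; 0.4767 0.0011 -0.4948; 0.2311 0.3014 0.0221]

matrix = [0.1701 0.5250 0.2804; 0.4767 0.0011 -0.4948; 0.2311 0.3014 0.0221]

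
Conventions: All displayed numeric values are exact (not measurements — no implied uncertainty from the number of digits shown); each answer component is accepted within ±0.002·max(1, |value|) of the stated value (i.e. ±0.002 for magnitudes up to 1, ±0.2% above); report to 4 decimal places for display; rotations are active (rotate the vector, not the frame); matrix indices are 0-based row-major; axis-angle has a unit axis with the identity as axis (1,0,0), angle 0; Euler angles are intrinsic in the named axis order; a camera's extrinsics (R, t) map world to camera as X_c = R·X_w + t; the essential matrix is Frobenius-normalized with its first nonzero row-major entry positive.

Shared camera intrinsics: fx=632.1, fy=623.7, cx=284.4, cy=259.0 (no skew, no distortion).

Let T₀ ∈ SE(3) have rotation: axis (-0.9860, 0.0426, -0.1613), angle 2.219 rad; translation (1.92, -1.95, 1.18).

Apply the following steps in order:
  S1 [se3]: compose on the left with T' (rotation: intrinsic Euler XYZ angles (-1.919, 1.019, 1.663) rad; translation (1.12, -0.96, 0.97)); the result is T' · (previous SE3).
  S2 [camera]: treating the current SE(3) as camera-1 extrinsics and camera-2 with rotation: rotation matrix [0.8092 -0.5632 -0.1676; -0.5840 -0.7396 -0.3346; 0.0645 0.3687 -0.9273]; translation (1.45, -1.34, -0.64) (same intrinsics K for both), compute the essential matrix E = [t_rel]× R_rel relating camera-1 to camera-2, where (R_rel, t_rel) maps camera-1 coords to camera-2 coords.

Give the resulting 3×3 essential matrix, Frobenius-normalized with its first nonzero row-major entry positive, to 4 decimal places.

after S1 (compose_se3): R=[0.2445 -0.3680 -0.8971; -0.3076 -0.9068 0.2882; -0.9196 0.2055 -0.3349], t=(3.0501, -2.5049, -0.6941)
after S2 (essential): [0.2513 0.5732 0.3259; -0.3577 -0.1780 0.5791; 0.0198 -0.0190 -0.0793]

matrix = [0.2513 0.5732 0.3259; -0.3577 -0.1780 0.5791; 0.0198 -0.0190 -0.0793]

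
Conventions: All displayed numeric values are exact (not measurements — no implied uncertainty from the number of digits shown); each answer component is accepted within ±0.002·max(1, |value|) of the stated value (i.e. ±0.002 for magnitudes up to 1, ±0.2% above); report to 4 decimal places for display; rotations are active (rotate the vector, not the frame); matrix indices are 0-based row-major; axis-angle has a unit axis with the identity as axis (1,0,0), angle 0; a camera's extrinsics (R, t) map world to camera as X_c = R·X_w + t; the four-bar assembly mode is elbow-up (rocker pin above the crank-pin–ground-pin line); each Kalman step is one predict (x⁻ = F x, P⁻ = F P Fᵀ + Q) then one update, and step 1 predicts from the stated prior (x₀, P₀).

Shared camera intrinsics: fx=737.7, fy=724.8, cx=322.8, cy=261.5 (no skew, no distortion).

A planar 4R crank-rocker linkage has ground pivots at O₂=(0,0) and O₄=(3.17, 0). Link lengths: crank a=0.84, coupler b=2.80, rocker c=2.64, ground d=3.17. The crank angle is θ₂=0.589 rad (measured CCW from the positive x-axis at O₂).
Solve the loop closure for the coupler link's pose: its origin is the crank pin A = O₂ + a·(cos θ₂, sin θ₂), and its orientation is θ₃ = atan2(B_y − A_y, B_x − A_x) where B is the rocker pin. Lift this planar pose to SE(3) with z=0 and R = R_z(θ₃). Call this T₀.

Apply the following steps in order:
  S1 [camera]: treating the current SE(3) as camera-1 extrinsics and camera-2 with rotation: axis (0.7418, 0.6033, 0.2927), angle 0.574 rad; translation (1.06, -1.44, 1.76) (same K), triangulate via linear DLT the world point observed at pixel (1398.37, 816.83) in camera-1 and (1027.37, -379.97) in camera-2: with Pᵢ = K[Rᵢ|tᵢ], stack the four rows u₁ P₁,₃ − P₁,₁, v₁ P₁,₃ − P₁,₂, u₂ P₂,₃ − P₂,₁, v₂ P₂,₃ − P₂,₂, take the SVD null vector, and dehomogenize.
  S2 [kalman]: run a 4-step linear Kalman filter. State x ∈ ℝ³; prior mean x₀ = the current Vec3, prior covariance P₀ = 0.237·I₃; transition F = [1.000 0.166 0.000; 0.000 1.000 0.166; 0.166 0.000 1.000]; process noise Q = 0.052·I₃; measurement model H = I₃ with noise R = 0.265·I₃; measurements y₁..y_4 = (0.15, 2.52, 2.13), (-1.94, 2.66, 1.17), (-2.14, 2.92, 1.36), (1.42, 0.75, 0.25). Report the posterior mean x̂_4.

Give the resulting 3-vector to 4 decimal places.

result = (0.1320, 1.9278, 0.8525)

source (fourbar_fk): coupler pose = R=[0.6616 -0.7499 0.0000; 0.7499 0.6616 0.0000; 0.0000 0.0000 1.0000], t=(0.6985, 0.4666, 0.0000)
after S1 (triangulate): (0.7365, -0.3750, 1.0061)
after S2 (kf_track): (0.1320, 1.9278, 0.8525)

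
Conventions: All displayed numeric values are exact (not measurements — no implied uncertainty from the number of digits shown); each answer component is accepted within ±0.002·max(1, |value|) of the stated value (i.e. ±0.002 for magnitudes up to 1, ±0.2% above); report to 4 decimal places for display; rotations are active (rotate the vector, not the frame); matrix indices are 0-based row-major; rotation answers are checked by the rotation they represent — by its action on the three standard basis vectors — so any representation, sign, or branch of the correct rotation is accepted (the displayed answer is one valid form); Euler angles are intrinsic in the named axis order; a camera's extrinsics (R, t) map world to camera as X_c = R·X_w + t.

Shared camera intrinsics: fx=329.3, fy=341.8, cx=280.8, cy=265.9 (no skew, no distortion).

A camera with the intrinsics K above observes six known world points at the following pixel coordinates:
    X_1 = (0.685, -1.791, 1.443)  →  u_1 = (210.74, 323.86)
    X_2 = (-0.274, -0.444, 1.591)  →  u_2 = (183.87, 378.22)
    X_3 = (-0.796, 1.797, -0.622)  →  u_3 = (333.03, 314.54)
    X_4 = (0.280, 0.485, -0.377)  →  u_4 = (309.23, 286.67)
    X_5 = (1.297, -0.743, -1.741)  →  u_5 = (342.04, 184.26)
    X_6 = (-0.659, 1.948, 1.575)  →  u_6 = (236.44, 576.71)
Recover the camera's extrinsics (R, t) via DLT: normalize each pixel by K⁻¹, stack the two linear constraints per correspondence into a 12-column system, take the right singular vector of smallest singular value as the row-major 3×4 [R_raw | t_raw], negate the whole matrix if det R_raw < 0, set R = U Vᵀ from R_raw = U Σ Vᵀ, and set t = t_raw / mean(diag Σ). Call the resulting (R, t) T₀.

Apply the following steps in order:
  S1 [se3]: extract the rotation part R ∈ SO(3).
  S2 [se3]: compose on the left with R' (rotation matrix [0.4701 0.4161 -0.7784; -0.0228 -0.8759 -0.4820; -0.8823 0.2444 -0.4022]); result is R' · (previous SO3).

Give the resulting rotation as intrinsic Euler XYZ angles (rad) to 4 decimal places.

source (pnp_recover): camera pose = R=[0.7380 0.5400 -0.4047; 0.2034 0.3939 0.8964; 0.6435 -0.7438 0.1809], t=(-0.2801, 0.3300, 4.1997)
after S1 (rot_of_se3): [0.7380 0.5400 -0.4047; 0.2034 0.3939 0.8964; 0.6435 -0.7438 0.1809]
after S2 (compose_so3): [-0.0694 0.9967 0.0419; -0.5051 0.0011 -0.8630; -0.8603 -0.0810 0.5034]

rotation (euler_xyz) = (1.0428, 0.0419, -1.6403)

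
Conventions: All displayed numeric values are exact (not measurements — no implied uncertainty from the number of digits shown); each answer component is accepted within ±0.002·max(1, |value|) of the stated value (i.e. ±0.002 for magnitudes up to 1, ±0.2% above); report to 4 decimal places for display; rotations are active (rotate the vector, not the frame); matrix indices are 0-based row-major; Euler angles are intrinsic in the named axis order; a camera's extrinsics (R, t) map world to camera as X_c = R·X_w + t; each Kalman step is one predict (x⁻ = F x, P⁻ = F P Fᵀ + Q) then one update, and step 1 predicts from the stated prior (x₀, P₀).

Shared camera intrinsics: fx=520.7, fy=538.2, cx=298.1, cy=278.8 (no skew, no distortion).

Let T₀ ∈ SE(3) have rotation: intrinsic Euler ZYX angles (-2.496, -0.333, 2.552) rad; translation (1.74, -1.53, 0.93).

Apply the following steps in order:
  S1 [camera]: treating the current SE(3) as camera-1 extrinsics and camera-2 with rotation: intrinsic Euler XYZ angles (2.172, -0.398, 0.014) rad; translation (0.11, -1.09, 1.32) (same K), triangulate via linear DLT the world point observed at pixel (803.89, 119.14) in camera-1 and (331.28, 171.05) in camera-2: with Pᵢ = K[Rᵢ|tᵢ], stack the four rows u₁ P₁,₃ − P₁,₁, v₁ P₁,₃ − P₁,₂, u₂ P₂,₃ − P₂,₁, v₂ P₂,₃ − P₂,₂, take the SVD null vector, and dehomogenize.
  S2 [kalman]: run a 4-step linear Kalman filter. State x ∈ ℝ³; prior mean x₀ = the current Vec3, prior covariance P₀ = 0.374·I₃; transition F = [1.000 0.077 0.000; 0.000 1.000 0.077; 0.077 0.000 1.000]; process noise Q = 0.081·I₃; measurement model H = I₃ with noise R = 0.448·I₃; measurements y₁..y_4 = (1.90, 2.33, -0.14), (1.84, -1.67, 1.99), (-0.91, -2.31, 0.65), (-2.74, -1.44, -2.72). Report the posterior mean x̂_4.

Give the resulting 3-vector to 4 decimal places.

result = (-0.7995, -1.0207, -0.7352)

after S1 (triangulate): (-0.4413, 1.1930, -1.3123)
after S2 (kf_track): (-0.7995, -1.0207, -0.7352)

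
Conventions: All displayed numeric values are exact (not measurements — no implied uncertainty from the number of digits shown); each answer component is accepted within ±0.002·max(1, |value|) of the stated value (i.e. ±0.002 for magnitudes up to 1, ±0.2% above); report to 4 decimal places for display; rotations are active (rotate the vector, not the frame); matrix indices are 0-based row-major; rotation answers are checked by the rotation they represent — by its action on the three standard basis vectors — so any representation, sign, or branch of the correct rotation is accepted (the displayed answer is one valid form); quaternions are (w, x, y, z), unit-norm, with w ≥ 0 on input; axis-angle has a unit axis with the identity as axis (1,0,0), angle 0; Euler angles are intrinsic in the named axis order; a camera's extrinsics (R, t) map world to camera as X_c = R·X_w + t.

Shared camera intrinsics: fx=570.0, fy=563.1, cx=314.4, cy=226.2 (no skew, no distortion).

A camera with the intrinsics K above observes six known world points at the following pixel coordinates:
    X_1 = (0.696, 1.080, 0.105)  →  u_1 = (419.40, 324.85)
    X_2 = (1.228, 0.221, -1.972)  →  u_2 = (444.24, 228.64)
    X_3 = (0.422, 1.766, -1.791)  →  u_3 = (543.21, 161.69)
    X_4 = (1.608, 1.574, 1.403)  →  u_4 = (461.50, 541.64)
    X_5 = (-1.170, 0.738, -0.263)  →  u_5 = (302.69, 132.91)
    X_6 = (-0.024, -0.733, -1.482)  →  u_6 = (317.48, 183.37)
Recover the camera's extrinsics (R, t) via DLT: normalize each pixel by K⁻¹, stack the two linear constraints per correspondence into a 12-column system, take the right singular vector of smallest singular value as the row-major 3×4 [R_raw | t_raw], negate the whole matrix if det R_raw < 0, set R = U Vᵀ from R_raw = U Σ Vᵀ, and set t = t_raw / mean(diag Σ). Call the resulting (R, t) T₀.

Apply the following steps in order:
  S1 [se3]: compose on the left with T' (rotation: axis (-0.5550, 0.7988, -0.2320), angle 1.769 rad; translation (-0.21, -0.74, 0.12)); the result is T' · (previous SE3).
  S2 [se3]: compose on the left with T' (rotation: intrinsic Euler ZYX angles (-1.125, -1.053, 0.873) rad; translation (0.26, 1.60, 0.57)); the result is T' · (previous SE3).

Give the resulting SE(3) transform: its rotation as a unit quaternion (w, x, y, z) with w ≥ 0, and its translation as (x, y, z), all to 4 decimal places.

rotation (quat) = (0.4742, -0.8786, 0.0561, -0.0119), translation = (2.4012, 0.5219, 4.9665)

source (pnp_recover): camera pose = R=[0.5031 0.7103 -0.4923; 0.7643 -0.0997 0.6371; 0.4035 -0.6968 -0.5930], t=(-0.1600, 0.3700, 5.4499)
after S1 (compose_se3): R=[0.2330 -0.5008 -0.8336; 0.1820 -0.8196 0.5433; -0.9553 -0.2782 -0.0998], t=(4.7586, 1.3478, -0.7845)
after S2 (compose_se3): R=[0.9934 -0.0874 0.0741; -0.1099 -0.5440 0.8319; -0.0324 -0.8345 -0.5500], t=(2.4012, 0.5219, 4.9665)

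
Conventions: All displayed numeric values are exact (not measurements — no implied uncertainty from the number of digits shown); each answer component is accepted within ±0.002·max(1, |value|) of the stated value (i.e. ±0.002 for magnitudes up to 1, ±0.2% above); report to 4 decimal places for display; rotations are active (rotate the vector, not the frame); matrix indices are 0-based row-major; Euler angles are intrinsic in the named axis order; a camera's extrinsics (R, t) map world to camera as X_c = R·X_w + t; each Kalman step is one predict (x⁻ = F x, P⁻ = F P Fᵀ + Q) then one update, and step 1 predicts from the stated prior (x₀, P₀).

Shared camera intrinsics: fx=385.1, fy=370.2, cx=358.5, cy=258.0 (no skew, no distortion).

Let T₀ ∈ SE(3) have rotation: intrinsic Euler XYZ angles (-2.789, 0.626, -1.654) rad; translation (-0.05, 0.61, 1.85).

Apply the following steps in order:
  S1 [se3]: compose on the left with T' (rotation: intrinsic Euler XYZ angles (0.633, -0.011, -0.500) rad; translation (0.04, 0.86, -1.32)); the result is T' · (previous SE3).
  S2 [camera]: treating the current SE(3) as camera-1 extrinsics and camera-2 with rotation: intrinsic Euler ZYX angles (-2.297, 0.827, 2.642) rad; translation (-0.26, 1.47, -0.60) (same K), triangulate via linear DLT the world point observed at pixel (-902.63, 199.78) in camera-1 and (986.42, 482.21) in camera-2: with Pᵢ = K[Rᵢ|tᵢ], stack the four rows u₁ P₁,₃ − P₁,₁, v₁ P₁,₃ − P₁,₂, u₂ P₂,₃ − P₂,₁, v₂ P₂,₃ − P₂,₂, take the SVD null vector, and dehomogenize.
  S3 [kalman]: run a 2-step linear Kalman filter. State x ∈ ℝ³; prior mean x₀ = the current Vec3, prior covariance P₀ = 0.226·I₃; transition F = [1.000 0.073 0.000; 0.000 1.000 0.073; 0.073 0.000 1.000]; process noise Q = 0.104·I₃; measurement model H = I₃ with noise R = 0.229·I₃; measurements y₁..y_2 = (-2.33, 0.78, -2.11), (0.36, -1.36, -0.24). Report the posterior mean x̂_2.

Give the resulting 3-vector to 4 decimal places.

result = (-0.6776, -0.7392, -1.0946)

after S1 (compose_se3): R=[0.3940 0.6431 0.6567; 0.5205 -0.7450 0.4172; 0.7575 0.1774 -0.6283], t=(0.2682, 0.2150, 0.5045)
after S2 (triangulate): (-0.9376, -1.0972, -1.5119)
after S3 (kf_track): (-0.6776, -0.7392, -1.0946)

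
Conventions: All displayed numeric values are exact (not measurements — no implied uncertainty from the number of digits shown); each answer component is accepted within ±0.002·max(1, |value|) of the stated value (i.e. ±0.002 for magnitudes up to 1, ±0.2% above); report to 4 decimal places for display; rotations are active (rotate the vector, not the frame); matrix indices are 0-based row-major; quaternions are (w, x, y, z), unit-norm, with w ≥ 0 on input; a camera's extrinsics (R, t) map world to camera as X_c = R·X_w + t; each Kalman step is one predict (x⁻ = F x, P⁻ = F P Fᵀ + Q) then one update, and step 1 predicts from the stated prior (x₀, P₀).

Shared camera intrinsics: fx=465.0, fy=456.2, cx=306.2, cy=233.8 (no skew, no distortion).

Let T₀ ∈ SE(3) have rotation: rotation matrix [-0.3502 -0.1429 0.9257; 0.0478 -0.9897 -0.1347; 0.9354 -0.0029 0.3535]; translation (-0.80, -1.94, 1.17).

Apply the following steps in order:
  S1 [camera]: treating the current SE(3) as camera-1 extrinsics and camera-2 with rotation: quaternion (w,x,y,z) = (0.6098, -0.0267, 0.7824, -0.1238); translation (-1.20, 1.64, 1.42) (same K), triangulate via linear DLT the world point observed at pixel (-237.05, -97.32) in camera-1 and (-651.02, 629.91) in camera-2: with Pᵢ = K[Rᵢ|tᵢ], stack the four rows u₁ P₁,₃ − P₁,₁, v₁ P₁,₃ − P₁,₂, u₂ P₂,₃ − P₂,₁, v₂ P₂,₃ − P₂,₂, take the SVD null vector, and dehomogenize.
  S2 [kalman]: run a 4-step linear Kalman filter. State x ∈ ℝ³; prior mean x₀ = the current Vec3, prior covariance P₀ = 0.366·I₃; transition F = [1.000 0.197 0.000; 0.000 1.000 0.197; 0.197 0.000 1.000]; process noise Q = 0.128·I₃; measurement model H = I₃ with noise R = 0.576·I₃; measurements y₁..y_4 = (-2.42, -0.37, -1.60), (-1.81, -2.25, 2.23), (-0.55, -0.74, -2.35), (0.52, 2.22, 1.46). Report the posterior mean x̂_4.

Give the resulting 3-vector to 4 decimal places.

result = (-0.3884, 0.2162, 0.0653)

after S1 (triangulate): (0.6951, -0.6992, -0.8855)
after S2 (kf_track): (-0.3884, 0.2162, 0.0653)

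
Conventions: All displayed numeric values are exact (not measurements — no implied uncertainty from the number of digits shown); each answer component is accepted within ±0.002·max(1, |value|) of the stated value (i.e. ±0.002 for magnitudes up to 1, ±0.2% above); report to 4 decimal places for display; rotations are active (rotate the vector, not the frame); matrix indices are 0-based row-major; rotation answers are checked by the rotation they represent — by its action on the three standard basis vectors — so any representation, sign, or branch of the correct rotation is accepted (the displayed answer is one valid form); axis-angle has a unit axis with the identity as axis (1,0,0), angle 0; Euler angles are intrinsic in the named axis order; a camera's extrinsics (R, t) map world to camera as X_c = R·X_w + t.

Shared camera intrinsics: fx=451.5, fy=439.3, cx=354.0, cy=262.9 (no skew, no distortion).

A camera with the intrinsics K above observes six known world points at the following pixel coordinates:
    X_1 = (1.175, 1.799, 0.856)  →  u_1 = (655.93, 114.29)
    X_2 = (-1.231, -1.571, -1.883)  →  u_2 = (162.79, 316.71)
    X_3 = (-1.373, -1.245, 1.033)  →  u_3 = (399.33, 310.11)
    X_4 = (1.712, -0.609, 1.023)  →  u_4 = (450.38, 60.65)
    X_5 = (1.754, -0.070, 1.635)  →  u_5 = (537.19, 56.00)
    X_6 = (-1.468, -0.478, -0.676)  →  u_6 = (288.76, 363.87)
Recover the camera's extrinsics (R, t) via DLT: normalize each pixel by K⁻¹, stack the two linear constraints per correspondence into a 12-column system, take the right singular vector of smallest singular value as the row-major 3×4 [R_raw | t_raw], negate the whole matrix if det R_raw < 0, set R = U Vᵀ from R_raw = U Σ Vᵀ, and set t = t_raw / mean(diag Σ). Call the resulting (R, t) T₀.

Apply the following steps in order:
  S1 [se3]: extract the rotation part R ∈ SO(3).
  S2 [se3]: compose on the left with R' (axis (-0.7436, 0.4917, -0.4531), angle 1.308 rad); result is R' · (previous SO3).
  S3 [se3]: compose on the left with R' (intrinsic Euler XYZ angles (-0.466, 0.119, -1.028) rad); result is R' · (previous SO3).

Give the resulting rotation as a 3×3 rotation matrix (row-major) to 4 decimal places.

rotation (matrix) = ((-0.6189, -0.7845, 0.0395), (0.3353, -0.3093, -0.8899), (0.7103, -0.5375, 0.4545))

source (pnp_recover): camera pose = R=[0.0438 0.3762 0.9255; -0.9521 0.2964 -0.0754; -0.3027 -0.8778 0.3712], t=(0.1800, -0.2100, 4.1598)
after S1 (rot_of_se3): [0.0438 0.3762 0.9255; -0.9521 0.2964 -0.0754; -0.3027 -0.8778 0.3712]
after S2 (compose_so3): [-0.3488 -0.3346 0.8754; -0.6162 -0.6220 -0.4832; 0.7062 -0.7080 0.0108]
after S3 (compose_so3): [-0.6189 -0.7845 0.0395; 0.3353 -0.3093 -0.8899; 0.7103 -0.5375 0.4545]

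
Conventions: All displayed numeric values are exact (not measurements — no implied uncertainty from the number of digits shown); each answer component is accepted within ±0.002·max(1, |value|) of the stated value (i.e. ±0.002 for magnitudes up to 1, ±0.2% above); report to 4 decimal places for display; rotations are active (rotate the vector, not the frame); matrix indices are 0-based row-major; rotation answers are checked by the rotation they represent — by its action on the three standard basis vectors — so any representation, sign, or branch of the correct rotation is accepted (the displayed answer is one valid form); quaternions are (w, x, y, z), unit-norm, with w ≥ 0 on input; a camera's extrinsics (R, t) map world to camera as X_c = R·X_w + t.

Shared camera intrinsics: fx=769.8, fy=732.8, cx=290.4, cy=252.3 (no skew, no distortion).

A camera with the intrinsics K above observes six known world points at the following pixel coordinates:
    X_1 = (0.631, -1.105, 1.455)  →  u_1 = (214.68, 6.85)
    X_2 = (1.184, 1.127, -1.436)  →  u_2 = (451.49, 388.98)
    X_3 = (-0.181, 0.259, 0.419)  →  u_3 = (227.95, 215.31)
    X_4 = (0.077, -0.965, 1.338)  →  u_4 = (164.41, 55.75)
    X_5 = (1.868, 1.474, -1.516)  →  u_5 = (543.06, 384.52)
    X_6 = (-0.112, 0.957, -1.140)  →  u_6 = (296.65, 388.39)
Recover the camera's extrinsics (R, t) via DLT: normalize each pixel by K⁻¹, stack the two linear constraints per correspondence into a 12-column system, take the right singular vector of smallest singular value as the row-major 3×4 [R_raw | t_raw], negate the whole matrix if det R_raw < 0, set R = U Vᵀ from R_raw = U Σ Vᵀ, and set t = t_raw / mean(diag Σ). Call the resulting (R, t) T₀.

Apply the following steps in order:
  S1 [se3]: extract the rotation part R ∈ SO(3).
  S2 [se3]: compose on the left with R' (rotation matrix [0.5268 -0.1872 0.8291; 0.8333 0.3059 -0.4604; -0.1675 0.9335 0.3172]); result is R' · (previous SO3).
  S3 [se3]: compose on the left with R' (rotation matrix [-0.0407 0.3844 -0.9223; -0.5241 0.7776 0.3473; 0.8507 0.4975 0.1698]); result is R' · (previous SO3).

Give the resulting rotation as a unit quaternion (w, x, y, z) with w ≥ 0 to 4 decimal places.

source (pnp_recover): camera pose = R=[0.8932 0.4199 -0.1608; -0.2991 0.2880 -0.9097; -0.3357 0.8607 0.3828], t=(-0.4302, -0.0901, 6.3425)
after S1 (rot_of_se3): [0.8932 0.4199 -0.1608; -0.2991 0.2880 -0.9097; -0.3357 0.8607 0.3828]
after S2 (compose_so3): [0.2483 0.8809 0.4030; 0.8074 0.0417 -0.5885; -0.5352 0.4715 -0.7008]
after S3 (compose_so3): [0.7939 -0.4547 0.4037; 0.3119 -0.2655 -0.9123; 0.5220 0.8502 -0.0690]

rotation (quat) = (0.6040, 0.7294, -0.0489, 0.3173)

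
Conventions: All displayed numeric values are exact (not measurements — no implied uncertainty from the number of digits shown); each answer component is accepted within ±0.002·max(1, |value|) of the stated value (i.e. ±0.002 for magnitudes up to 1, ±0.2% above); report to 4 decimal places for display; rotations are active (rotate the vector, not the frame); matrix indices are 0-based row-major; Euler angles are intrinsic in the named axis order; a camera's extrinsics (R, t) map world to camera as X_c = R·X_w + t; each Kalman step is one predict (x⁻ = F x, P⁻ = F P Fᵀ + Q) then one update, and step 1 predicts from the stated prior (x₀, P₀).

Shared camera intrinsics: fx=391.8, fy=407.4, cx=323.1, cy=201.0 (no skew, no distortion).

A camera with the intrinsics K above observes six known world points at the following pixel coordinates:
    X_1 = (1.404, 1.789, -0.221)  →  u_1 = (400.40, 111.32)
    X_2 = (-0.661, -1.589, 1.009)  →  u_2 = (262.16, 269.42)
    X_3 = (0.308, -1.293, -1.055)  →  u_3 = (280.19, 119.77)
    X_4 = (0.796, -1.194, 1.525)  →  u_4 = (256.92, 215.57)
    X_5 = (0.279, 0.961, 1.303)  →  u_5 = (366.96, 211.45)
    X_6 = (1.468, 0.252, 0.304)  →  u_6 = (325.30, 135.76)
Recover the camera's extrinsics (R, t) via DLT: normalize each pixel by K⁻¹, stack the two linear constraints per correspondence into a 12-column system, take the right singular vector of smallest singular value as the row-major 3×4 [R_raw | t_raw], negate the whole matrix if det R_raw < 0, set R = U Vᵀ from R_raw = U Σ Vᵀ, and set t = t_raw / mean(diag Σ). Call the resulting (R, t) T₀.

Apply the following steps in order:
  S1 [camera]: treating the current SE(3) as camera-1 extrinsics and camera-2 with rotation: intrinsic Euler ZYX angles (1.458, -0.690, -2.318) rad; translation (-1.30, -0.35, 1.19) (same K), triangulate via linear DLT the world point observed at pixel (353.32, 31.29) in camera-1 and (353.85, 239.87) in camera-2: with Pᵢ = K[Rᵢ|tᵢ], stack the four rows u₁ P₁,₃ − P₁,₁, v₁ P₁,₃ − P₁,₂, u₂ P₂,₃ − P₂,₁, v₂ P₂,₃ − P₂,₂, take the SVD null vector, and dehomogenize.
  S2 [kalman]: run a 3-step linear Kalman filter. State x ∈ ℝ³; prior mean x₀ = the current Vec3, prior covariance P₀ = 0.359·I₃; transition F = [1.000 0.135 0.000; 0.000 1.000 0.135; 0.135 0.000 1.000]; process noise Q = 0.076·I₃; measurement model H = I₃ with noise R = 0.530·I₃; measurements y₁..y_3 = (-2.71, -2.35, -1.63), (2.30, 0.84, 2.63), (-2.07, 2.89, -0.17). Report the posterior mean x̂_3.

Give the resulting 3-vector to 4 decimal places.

source (pnp_recover): camera pose = R=[-0.3771 0.8975 -0.2288; -0.7310 -0.1367 0.6685; 0.5687 0.4193 0.7076], t=(0.4400, -0.3300, 6.5495)
after S1 (triangulate): (1.7155, 0.3779, -1.6247)
after S2 (kf_track): (-0.1216, 0.7074, 0.0714)

result = (-0.1216, 0.7074, 0.0714)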